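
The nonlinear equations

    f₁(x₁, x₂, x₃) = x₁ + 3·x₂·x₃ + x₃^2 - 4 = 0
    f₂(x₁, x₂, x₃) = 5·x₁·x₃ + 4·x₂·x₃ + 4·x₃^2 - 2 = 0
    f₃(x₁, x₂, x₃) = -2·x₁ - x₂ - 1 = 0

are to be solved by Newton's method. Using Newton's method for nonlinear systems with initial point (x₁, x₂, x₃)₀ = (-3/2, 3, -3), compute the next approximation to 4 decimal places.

(-1.0340, 1.0679, -1.1182)

At (-3/2, 3, -3): F = (-23.5000, 20.5000, -1.0000).
Jacobian J = [[1, 3·x₃, 3·x₂ + 2·x₃], [5·x₃, 4·x₃, 5·x₁ + 4·x₂ + 8·x₃], [-2, -1, 0]].
At the point, J = [[1.0000, -9.0000, 3.0000], [-15.0000, -12.0000, -19.5000], [-2.0000, -1.0000, 0.0000]] (det J = -397.5000).
Solving J·Δ = −F gives Δ = (0.4660, -1.9321, 1.8818).
Then the next iterate is (x₁, x₂, x₃)₁ = (-1.0340, 1.0679, -1.1182).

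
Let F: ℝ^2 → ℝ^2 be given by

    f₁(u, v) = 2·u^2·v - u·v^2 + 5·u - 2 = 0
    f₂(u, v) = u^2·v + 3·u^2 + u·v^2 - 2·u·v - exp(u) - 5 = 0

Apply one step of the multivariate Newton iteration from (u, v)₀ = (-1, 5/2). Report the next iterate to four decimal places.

(-0.9928, 1.9045)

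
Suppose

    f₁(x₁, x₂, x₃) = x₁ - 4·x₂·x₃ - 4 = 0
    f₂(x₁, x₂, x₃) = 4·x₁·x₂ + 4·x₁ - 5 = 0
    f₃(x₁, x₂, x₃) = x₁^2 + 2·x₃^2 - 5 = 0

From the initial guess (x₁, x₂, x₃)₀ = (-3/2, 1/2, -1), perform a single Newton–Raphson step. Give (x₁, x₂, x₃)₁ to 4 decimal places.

(0.4167, 0.0833, -2.6250)

At (-3/2, 1/2, -1): F = (-3.5000, -14.0000, -0.7500).
Jacobian J = [[1, -4·x₃, -4·x₂], [4·x₂ + 4, 4·x₁, 0], [2·x₁, 0, 4·x₃]].
At the point, J = [[1.0000, 4.0000, -2.0000], [6.0000, -6.0000, 0.0000], [-3.0000, 0.0000, -4.0000]] (det J = 156.0000).
Solving J·Δ = −F gives Δ = (1.9167, -0.4167, -1.6250).
Then the next iterate is (x₁, x₂, x₃)₁ = (0.4167, 0.0833, -2.6250).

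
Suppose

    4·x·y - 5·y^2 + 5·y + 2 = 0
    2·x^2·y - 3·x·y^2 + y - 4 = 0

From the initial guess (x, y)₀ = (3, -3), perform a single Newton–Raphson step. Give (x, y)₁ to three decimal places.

At (3, -3): F = (-94.000, -142.000).
Jacobian J = [[4·y, 4·x - 10·y + 5], [4·x·y - 3·y^2, 2·x^2 - 6·x·y + 1]].
At the point, J = [[-12.000, 47.000], [-63.000, 73.000]] (det J = 2085.000).
Solving J·Δ = −F gives Δ = (0.090, 2.023).
Then the next iterate is (x, y)₁ = (3.090, -0.977).

(3.090, -0.977)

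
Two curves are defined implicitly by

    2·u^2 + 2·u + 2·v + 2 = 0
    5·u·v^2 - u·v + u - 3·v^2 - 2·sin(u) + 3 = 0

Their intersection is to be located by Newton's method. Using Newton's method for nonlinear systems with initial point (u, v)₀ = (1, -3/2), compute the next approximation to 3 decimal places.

At (1, -3/2): F = (3.000, 8.31706).
Jacobian J = [[4·u + 2, 2], [5·v^2 - v - 2·cos(u) + 1, 10·u·v - u - 6·v]].
At the point, J = [[6.000, 2.000], [12.66940, -7.000]] (det J = -67.33879).
Solving J·Δ = −F gives Δ = (-0.559, 0.177).
Then the next iterate is (u, v)₁ = (0.441, -1.323).

(0.441, -1.323)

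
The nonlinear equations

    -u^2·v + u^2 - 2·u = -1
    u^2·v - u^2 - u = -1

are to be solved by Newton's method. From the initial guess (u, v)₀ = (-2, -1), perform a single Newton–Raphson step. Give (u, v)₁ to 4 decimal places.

At (-2, -1): F = (13.0000, -5.0000).
Jacobian J = [[-2·u·v + 2·u - 2, -u^2], [2·u·v - 2·u - 1, u^2]].
At the point, J = [[-10.0000, -4.0000], [7.0000, 4.0000]] (det J = -12.0000).
Solving J·Δ = −F gives Δ = (2.6667, -3.4167).
Then the next iterate is (u, v)₁ = (0.6667, -4.4167).

(0.6667, -4.4167)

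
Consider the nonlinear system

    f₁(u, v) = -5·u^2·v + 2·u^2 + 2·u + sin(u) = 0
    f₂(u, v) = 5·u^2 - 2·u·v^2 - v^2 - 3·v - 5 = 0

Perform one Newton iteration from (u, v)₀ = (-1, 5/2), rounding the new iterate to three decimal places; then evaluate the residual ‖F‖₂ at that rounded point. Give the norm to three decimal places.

At (-1, 5/2): F = (-13.34147, -1.250).
Jacobian J = [[-10·u·v + 4·u + cos(u) + 2, -5·u^2], [10·u - 2·v^2, -4·u·v - 2·v - 3]].
At the point, J = [[23.54030, -5.000], [-22.500, 2.000]] (det J = -65.41940).
Solving J·Δ = −F gives Δ = (-0.503, -5.038).
Then the next iterate is (u, v)₁ = (-1.503, -2.538).
Re-evaluating at (-1.503, -2.538): F = (29.18114, 26.83058), so ‖F‖₂ = 39.641.

39.641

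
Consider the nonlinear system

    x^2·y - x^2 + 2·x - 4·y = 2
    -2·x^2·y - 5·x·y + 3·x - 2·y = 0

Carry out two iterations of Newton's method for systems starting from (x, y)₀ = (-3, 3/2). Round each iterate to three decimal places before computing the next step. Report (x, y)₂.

(-2.311, -0.082)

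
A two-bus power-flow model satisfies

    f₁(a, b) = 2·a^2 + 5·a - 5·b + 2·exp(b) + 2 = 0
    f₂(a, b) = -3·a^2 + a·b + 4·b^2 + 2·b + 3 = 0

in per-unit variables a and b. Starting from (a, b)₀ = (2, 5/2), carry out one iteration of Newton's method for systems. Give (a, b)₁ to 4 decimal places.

(1.4732, 1.2081)

At (2, 5/2): F = (31.864988, 26.0000).
Jacobian J = [[4·a + 5, 2·exp(b) - 5], [-6·a + b, a + 8·b + 2]].
At the point, J = [[13.0000, 19.364988], [-9.5000, 24.0000]] (det J = 495.967385).
Solving J·Δ = −F gives Δ = (-0.5268, -1.2919).
Then the next iterate is (a, b)₁ = (1.4732, 1.2081).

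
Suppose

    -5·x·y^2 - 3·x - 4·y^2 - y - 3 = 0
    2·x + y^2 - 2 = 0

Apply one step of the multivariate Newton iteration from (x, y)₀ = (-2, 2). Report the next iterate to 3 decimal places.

At (-2, 2): F = (25.000, -2.000).
Jacobian J = [[-5·y^2 - 3, -10·x·y - 8·y - 1], [2, 2·y]].
At the point, J = [[-23.000, 23.000], [2.000, 4.000]] (det J = -138.000).
Solving J·Δ = −F gives Δ = (1.058, -0.029).
Then the next iterate is (x, y)₁ = (-0.942, 1.971).

(-0.942, 1.971)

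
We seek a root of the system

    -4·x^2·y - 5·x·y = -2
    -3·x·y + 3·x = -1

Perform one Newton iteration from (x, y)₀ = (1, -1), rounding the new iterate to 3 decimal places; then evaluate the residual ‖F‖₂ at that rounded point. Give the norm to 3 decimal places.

At (1, -1): F = (11.000, 7.000).
Jacobian J = [[-8·x·y - 5·y, -4·x^2 - 5·x], [-3·y + 3, -3·x]].
At the point, J = [[13.000, -9.000], [6.000, -3.000]] (det J = 15.000).
Solving J·Δ = −F gives Δ = (-2.000, -1.667).
Then the next iterate is (x, y)₁ = (-1.000, -2.667).
Re-evaluating at (-1.000, -2.667): F = (-0.667, -10.001), so ‖F‖₂ = 10.023.

10.023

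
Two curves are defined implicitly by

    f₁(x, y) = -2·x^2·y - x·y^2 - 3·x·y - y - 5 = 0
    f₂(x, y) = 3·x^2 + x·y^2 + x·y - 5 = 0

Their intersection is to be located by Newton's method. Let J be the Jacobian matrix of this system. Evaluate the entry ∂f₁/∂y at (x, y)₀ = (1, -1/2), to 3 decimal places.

-5.000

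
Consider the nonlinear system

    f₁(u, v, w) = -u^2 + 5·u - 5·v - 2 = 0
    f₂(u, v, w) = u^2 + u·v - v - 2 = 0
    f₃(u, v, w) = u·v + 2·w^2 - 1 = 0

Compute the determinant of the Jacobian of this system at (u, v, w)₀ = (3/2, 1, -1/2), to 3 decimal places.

-42.000

J = [[-2·u + 5, -5, 0], [2·u + v, u - 1, 0], [v, u, 4·w]].
At the point, J = [[2.000, -5.000, 0.000], [4.000, 0.500, 0.000], [1.000, 1.500, -2.000]].
det J = -42.000.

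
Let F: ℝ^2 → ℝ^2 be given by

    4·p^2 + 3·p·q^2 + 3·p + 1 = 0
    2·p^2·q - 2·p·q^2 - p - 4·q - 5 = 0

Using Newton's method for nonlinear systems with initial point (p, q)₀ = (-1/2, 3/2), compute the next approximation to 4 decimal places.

(-1.2857, -0.1429)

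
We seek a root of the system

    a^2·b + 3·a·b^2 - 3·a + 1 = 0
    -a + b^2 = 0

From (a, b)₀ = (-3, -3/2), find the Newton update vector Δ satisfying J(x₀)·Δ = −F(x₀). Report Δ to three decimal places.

At (-3, -3/2): F = (-23.750, 5.250).
Jacobian J = [[2·a·b + 3·b^2 - 3, a^2 + 6·a·b], [-1, 2·b]].
At the point, J = [[12.750, 36.000], [-1.000, -3.000]] (det J = -2.250).
Solving J·Δ = −F gives Δ = (-52.333, 19.194).

(-52.333, 19.194)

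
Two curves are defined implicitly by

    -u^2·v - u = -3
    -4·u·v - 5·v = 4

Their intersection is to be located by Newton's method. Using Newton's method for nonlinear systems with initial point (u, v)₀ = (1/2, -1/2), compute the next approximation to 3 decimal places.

(5.125, 0.750)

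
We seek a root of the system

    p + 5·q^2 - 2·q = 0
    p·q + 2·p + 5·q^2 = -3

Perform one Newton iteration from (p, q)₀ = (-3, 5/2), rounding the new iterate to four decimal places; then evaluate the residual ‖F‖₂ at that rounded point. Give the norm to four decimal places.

7.1905

At (-3, 5/2): F = (23.2500, 20.7500).
Jacobian J = [[1, 10·q - 2], [q + 2, p + 10·q]].
At the point, J = [[1.0000, 23.0000], [4.5000, 22.0000]] (det J = -81.5000).
Solving J·Δ = −F gives Δ = (0.4202, -1.0291).
Then the next iterate is (p, q)₁ = (-2.5798, 1.4709).
Re-evaluating at (-2.5798, 1.4709): F = (5.296134, 4.863506), so ‖F‖₂ = 7.1905.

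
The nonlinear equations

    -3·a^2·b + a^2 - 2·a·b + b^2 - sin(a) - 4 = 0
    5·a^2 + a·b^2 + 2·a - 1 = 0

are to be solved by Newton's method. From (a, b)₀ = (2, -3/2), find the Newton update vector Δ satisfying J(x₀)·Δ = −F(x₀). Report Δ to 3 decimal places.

(-1.202, -0.274)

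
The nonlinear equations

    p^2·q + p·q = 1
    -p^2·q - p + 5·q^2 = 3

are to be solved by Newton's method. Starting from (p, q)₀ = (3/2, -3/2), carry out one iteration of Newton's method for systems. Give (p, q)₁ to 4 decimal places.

(0.6556, -1.0844)

At (3/2, -3/2): F = (-6.6250, 10.1250).
Jacobian J = [[2·p·q + q, p^2 + p], [-2·p·q - 1, -p^2 + 10·q]].
At the point, J = [[-6.0000, 3.7500], [3.5000, -17.2500]] (det J = 90.3750).
Solving J·Δ = −F gives Δ = (-0.8444, 0.4156).
Then the next iterate is (p, q)₁ = (0.6556, -1.0844).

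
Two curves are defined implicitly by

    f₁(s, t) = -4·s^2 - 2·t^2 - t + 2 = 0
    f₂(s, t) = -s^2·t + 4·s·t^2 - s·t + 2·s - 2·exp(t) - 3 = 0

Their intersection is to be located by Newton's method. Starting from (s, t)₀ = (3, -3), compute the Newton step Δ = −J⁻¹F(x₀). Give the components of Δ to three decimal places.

At (3, -3): F = (-49.000, 146.90043).
Jacobian J = [[-8·s, -4·t - 1], [-2·s·t + 4·t^2 - t + 2, -s^2 + 8·s·t - s - 2·exp(t)]].
At the point, J = [[-24.000, 11.000], [59.000, -84.09957]] (det J = 1369.38978).
Solving J·Δ = −F gives Δ = (-1.829, 0.463).

(-1.829, 0.463)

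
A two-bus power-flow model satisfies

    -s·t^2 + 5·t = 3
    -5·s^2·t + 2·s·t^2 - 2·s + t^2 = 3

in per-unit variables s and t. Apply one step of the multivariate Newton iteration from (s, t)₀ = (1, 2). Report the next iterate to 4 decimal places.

At (1, 2): F = (3.0000, -3.0000).
Jacobian J = [[-t^2, -2·s·t + 5], [-10·s·t + 2·t^2 - 2, -5·s^2 + 4·s·t + 2·t]].
At the point, J = [[-4.0000, 1.0000], [-14.0000, 7.0000]] (det J = -14.0000).
Solving J·Δ = −F gives Δ = (1.7143, 3.8571).
Then the next iterate is (s, t)₁ = (2.7143, 5.8571).

(2.7143, 5.8571)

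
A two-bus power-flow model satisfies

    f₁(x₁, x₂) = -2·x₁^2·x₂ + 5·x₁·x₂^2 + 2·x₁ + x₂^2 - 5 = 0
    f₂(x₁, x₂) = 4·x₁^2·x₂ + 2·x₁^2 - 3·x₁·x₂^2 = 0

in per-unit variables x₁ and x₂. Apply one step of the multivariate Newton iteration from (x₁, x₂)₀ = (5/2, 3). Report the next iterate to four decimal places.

(1.5717, 2.0041)

At (5/2, 3): F = (84.0000, 20.0000).
Jacobian J = [[-4·x₁·x₂ + 5·x₂^2 + 2, -2·x₁^2 + 10·x₁·x₂ + 2·x₂], [8·x₁·x₂ + 4·x₁ - 3·x₂^2, 4·x₁^2 - 6·x₁·x₂]].
At the point, J = [[17.0000, 68.5000], [43.0000, -20.0000]] (det J = -3285.5000).
Solving J·Δ = −F gives Δ = (-0.9283, -0.9959).
Then the next iterate is (x₁, x₂)₁ = (1.5717, 2.0041).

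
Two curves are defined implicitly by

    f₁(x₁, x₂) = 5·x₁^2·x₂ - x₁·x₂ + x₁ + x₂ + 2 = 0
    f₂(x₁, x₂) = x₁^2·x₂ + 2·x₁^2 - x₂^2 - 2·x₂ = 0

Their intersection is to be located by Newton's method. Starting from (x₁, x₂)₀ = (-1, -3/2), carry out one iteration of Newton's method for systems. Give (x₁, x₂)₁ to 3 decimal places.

At (-1, -3/2): F = (-9.500, 1.250).
Jacobian J = [[10·x₁·x₂ - x₂ + 1, 5·x₁^2 - x₁ + 1], [2·x₁·x₂ + 4·x₁, x₁^2 - 2·x₂ - 2]].
At the point, J = [[17.500, 7.000], [-1.000, 2.000]] (det J = 42.000).
Solving J·Δ = −F gives Δ = (0.661, -0.295).
Then the next iterate is (x₁, x₂)₁ = (-0.339, -1.795).

(-0.339, -1.795)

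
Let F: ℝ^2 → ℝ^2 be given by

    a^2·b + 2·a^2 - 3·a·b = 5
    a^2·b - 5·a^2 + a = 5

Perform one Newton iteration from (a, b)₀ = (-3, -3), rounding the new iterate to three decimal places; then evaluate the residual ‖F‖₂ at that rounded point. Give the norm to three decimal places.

27.279

At (-3, -3): F = (-41.000, -80.000).
Jacobian J = [[2·a·b + 4·a - 3·b, a^2 - 3·a], [2·a·b - 10·a + 1, a^2]].
At the point, J = [[15.000, 18.000], [49.000, 9.000]] (det J = -747.000).
Solving J·Δ = −F gives Δ = (1.434, 1.083).
Then the next iterate is (a, b)₁ = (-1.566, -1.917).
Re-evaluating at (-1.566, -1.917): F = (-13.80252, -23.52895), so ‖F‖₂ = 27.279.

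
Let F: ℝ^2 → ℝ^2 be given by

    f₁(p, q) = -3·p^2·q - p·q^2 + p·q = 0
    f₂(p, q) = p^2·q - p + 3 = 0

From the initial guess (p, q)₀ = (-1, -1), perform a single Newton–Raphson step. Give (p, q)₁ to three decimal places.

(10.500, -15.500)

At (-1, -1): F = (5.000, 3.000).
Jacobian J = [[-6·p·q - q^2 + q, -3·p^2 - 2·p·q + p], [2·p·q - 1, p^2]].
At the point, J = [[-8.000, -6.000], [1.000, 1.000]] (det J = -2.000).
Solving J·Δ = −F gives Δ = (11.500, -14.500).
Then the next iterate is (p, q)₁ = (10.500, -15.500).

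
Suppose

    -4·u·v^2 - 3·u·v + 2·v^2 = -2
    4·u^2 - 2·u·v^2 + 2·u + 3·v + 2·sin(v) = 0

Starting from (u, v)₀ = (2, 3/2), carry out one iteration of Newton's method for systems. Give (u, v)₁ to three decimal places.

(0.644, 1.409)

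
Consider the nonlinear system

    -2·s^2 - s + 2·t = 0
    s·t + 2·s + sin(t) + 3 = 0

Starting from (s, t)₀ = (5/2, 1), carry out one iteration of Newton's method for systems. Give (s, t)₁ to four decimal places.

At (5/2, 1): F = (-13.0000, 11.341471).
Jacobian J = [[-4·s - 1, 2], [t + 2, s + cos(t)]].
At the point, J = [[-11.0000, 2.0000], [3.0000, 3.040302]] (det J = -39.443325).
Solving J·Δ = −F gives Δ = (-1.5771, -2.1742).
Then the next iterate is (s, t)₁ = (0.9229, -1.1742).

(0.9229, -1.1742)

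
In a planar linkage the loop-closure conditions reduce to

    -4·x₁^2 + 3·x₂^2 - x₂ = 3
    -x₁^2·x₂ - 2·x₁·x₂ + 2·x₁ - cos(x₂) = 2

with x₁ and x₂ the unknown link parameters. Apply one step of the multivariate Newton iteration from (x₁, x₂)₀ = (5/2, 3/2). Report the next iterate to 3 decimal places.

(1.237, 1.187)

At (5/2, 3/2): F = (-22.750, -13.94574).
Jacobian J = [[-8·x₁, 6·x₂ - 1], [-2·x₁·x₂ - 2·x₂ + 2, -x₁^2 - 2·x₁ + sin(x₂)]].
At the point, J = [[-20.000, 8.000], [-8.500, -10.25251]] (det J = 273.05010).
Solving J·Δ = −F gives Δ = (-1.263, -0.313).
Then the next iterate is (x₁, x₂)₁ = (1.237, 1.187).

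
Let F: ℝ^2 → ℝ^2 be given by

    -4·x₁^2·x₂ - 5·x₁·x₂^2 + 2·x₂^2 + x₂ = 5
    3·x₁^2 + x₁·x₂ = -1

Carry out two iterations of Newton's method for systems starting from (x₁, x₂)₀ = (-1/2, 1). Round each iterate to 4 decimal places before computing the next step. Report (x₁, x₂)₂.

(-0.5435, 0.5390)

At (-1/2, 1): F = (-0.5000, 1.2500).
Jacobian J = [[-8·x₁·x₂ - 5·x₂^2, -4·x₁^2 - 10·x₁·x₂ + 4·x₂ + 1], [6·x₁ + x₂, x₁]].
At the point, J = [[-1.0000, 9.0000], [-2.0000, -0.5000]] (det J = 18.5000).
Solving J·Δ = −F gives Δ = (0.5946, 0.1216).
Then the next iterate is (x₁, x₂)₁ = (0.0946, 1.1216).
Round to (0.0946, 1.1216) and repeat: F = (-1.997604, 1.132951), J = [[-7.138760, 4.389570], [1.6892, 0.0946]].
Δ = (-0.6381, -0.5826), so (x₁, x₂)₂ = (-0.5435, 0.5390).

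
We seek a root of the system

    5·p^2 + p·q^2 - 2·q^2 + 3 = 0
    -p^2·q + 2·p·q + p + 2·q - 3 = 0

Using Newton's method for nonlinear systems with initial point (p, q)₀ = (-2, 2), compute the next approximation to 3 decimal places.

(-0.967, 1.405)

At (-2, 2): F = (7.000, -17.000).
Jacobian J = [[10·p + q^2, 2·p·q - 4·q], [-2·p·q + 2·q + 1, -p^2 + 2·p + 2]].
At the point, J = [[-16.000, -16.000], [13.000, -6.000]] (det J = 304.000).
Solving J·Δ = −F gives Δ = (1.033, -0.595).
Then the next iterate is (p, q)₁ = (-0.967, 1.405).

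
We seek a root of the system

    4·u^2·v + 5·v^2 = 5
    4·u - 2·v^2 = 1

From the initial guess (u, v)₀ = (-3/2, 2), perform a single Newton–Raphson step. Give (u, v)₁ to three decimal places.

(-3.750, -1.000)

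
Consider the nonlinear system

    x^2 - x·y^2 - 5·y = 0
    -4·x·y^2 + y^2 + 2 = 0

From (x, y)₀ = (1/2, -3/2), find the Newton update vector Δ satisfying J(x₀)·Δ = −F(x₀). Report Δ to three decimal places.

(0.539, 1.700)

At (1/2, -3/2): F = (6.625, -0.250).
Jacobian J = [[2·x - y^2, -2·x·y - 5], [-4·y^2, -8·x·y + 2·y]].
At the point, J = [[-1.250, -3.500], [-9.000, 3.000]] (det J = -35.250).
Solving J·Δ = −F gives Δ = (0.539, 1.700).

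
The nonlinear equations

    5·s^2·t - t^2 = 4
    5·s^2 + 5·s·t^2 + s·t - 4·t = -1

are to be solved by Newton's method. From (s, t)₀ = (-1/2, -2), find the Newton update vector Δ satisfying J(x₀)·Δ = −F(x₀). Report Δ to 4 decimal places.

At (-1/2, -2): F = (-10.5000, 1.2500).
Jacobian J = [[10·s·t, 5·s^2 - 2·t], [10·s + 5·t^2 + t, 10·s·t + s - 4]].
At the point, J = [[10.0000, 5.2500], [13.0000, 5.5000]] (det J = -13.2500).
Solving J·Δ = −F gives Δ = (-4.8538, 11.2453).

(-4.8538, 11.2453)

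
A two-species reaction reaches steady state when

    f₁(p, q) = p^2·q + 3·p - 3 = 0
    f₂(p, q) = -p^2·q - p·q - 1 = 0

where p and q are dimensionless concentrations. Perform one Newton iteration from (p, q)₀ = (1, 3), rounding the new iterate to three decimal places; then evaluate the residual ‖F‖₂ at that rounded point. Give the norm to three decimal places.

At (1, 3): F = (3.000, -7.000).
Jacobian J = [[2·p·q + 3, p^2], [-2·p·q - q, -p^2 - p]].
At the point, J = [[9.000, 1.000], [-9.000, -2.000]] (det J = -9.000).
Solving J·Δ = −F gives Δ = (0.111, -4.000).
Then the next iterate is (p, q)₁ = (1.111, -1.000).
Re-evaluating at (1.111, -1.000): F = (-0.90132, 1.34532), so ‖F‖₂ = 1.619.

1.619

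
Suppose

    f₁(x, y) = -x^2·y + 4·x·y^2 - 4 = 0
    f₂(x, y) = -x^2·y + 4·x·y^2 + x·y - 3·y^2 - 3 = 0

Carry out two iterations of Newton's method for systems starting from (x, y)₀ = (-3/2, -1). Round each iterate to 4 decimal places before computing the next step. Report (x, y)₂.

(4.2369, -0.0009)

At (-3/2, -1): F = (-7.7500, -8.2500).
Jacobian J = [[-2·x·y + 4·y^2, -x^2 + 8·x·y], [-2·x·y + 4·y^2 + y, -x^2 + 8·x·y + x - 6·y]].
At the point, J = [[1.0000, 9.7500], [0.0000, 14.2500]] (det J = 14.2500).
Solving J·Δ = −F gives Δ = (2.1053, 0.5789).
Then the next iterate is (x, y)₁ = (0.6053, -0.4211).
Round to (0.6053, -0.4211) and repeat: F = (-3.416374, -3.203242), J = [[1.219084, -2.405523], [0.797984, 0.726377]].
Δ = (3.6316, 0.4202), so (x, y)₂ = (4.2369, -0.0009).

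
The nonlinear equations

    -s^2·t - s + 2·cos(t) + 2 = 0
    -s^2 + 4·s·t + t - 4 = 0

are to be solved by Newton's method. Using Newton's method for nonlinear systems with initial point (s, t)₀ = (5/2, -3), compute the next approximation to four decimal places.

At (5/2, -3): F = (16.270015, -43.2500).
Jacobian J = [[-2·s·t - 1, -s^2 - 2·sin(t)], [-2·s + 4·t, 4·s + 1]].
At the point, J = [[14.0000, -5.967760], [-17.0000, 11.0000]] (det J = 52.548080).
Solving J·Δ = −F gives Δ = (1.5060, 6.2592).
Then the next iterate is (s, t)₁ = (4.0060, 3.2592).

(4.0060, 3.2592)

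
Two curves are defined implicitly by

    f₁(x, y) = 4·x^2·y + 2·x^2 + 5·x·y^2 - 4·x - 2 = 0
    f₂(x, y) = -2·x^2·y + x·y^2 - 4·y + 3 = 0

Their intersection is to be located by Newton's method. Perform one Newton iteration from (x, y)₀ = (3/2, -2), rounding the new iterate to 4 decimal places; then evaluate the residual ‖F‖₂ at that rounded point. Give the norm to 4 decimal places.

At (3/2, -2): F = (8.5000, 26.0000).
Jacobian J = [[8·x·y + 4·x + 5·y^2 - 4, 4·x^2 + 10·x·y], [-4·x·y + y^2, -2·x^2 + 2·x·y - 4]].
At the point, J = [[-2.0000, -21.0000], [16.0000, -14.5000]] (det J = 365.0000).
Solving J·Δ = −F gives Δ = (-1.1582, 0.5151).
Then the next iterate is (x, y)₁ = (0.3418, -1.4849).
Re-evaluating at (0.3418, -1.4849): F = (-0.059231, 10.040198), so ‖F‖₂ = 10.0404.

10.0404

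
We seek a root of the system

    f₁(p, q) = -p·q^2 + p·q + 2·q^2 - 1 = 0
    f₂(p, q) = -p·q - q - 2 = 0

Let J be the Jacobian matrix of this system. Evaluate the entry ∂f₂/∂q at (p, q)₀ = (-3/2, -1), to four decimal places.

0.5000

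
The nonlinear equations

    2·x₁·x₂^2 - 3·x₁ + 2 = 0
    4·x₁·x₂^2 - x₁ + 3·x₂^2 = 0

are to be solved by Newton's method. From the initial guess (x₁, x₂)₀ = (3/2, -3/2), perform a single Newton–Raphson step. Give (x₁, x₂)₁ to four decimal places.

At (3/2, -3/2): F = (4.2500, 18.7500).
Jacobian J = [[2·x₂^2 - 3, 4·x₁·x₂], [4·x₂^2 - 1, 8·x₁·x₂ + 6·x₂]].
At the point, J = [[1.5000, -9.0000], [8.0000, -27.0000]] (det J = 31.5000).
Solving J·Δ = −F gives Δ = (-1.7143, 0.1865).
Then the next iterate is (x₁, x₂)₁ = (-0.2143, -1.3135).

(-0.2143, -1.3135)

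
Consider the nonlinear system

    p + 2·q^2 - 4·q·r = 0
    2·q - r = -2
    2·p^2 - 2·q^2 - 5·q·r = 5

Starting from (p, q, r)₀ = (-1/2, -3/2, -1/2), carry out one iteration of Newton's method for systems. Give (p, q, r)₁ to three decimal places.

At (-1/2, -3/2, -1/2): F = (1.000, -0.500, -12.750).
Jacobian J = [[1, 4·q - 4·r, -4·q], [0, 2, -1], [4·p, -4·q - 5·r, -5·q]].
At the point, J = [[1.000, -4.000, 6.000], [0.000, 2.000, -1.000], [-2.000, 8.500, 7.500]] (det J = 39.500).
Solving J·Δ = −F gives Δ = (-2.152, 0.519, 0.538).
Then the next iterate is (p, q, r)₁ = (-2.652, -0.981, 0.038).

(-2.652, -0.981, 0.038)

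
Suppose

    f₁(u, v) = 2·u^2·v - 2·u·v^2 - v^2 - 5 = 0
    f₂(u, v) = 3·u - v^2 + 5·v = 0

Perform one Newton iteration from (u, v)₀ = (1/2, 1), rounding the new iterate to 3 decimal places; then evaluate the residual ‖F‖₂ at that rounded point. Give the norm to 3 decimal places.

7.780

At (1/2, 1): F = (-6.500, 5.500).
Jacobian J = [[4·u·v - 2·v^2, 2·u^2 - 4·u·v - 2·v], [3, -2·v + 5]].
At the point, J = [[0.000, -3.500], [3.000, 3.000]] (det J = 10.500).
Solving J·Δ = −F gives Δ = (0.024, -1.857).
Then the next iterate is (u, v)₁ = (0.524, -0.857).
Re-evaluating at (0.524, -0.857): F = (-6.97477, -3.44745), so ‖F‖₂ = 7.780.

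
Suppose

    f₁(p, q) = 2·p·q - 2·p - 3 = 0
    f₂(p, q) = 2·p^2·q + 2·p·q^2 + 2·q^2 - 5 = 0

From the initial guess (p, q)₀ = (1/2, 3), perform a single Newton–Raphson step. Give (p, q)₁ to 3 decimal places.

At (1/2, 3): F = (-1.000, 23.500).
Jacobian J = [[2·q - 2, 2·p], [4·p·q + 2·q^2, 2·p^2 + 4·p·q + 4·q]].
At the point, J = [[4.000, 1.000], [24.000, 18.500]] (det J = 50.000).
Solving J·Δ = −F gives Δ = (0.840, -2.360).
Then the next iterate is (p, q)₁ = (1.340, 0.640).

(1.340, 0.640)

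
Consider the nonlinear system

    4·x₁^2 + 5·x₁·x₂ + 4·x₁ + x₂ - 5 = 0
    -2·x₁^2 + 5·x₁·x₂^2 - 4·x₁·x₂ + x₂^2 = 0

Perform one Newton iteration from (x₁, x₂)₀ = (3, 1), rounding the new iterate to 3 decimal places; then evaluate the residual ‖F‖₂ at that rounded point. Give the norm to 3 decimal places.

13.506

At (3, 1): F = (59.000, -14.000).
Jacobian J = [[8·x₁ + 5·x₂ + 4, 5·x₁ + 1], [-4·x₁ + 5·x₂^2 - 4·x₂, 10·x₁·x₂ - 4·x₁ + 2·x₂]].
At the point, J = [[33.000, 16.000], [-11.000, 20.000]] (det J = 836.000).
Solving J·Δ = −F gives Δ = (-1.679, -0.224).
Then the next iterate is (x₁, x₂)₁ = (1.321, 0.776).
Re-evaluating at (1.321, 0.776): F = (13.16564, -3.01092), so ‖F‖₂ = 13.506.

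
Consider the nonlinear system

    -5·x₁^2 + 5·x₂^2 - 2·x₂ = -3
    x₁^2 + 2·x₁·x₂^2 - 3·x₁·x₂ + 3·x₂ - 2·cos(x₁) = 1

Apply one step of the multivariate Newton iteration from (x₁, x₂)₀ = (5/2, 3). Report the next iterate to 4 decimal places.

At (5/2, 3): F = (10.7500, 38.352287).
Jacobian J = [[-10·x₁, 10·x₂ - 2], [2·x₁ + 2·x₂^2 - 3·x₂ + 2·sin(x₁), 4·x₁·x₂ - 3·x₁ + 3]].
At the point, J = [[-25.0000, 28.0000], [15.196944, 25.5000]] (det J = -1063.014440).
Solving J·Δ = −F gives Δ = (-0.7523, -1.0557).
Then the next iterate is (x₁, x₂)₁ = (1.7477, 1.9443).

(1.7477, 1.9443)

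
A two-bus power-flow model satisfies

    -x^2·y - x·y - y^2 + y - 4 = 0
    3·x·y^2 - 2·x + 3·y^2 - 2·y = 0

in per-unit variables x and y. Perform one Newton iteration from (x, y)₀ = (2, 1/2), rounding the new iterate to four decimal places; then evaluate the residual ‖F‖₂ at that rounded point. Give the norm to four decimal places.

3.6775

At (2, 1/2): F = (-6.7500, -2.7500).
Jacobian J = [[-2·x·y - y, -x^2 - x - 2·y + 1], [3·y^2 - 2, 6·x·y + 6·y - 2]].
At the point, J = [[-2.5000, -6.0000], [-1.2500, 7.0000]] (det J = -25.0000).
Solving J·Δ = −F gives Δ = (-2.5500, -0.0625).
Then the next iterate is (x, y)₁ = (-0.5500, 0.4375).
Re-evaluating at (-0.5500, 0.4375): F = (-3.645625, 0.483398), so ‖F‖₂ = 3.6775.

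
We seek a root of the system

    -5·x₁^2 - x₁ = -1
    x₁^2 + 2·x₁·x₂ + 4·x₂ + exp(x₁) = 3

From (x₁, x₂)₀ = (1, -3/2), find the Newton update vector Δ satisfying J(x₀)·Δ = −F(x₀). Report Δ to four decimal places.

(-0.4545, 1.5105)

At (1, -3/2): F = (-5.0000, -8.281718).
Jacobian J = [[-10·x₁ - 1, 0], [2·x₁ + 2·x₂ + exp(x₁), 2·x₁ + 4]].
At the point, J = [[-11.0000, 0.0000], [1.718282, 6.0000]] (det J = -66.0000).
Solving J·Δ = −F gives Δ = (-0.4545, 1.5105).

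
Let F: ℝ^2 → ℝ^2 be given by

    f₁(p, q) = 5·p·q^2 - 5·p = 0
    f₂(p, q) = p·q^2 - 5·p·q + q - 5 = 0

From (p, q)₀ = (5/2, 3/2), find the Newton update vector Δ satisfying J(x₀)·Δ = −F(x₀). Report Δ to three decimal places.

At (5/2, 3/2): F = (15.625, -16.625).
Jacobian J = [[5·q^2 - 5, 10·p·q], [q^2 - 5·q, 2·p·q - 5·p + 1]].
At the point, J = [[6.250, 37.500], [-5.250, -4.000]] (det J = 171.875).
Solving J·Δ = −F gives Δ = (-3.264, 0.127).

(-3.264, 0.127)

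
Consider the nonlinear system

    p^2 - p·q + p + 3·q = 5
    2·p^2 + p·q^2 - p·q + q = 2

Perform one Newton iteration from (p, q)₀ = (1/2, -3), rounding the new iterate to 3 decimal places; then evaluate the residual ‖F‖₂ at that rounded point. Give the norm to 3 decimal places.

1.748

At (1/2, -3): F = (-11.750, 1.500).
Jacobian J = [[2·p - q + 1, -p + 3], [4·p + q^2 - q, 2·p·q - p + 1]].
At the point, J = [[5.000, 2.500], [14.000, -2.500]] (det J = -47.500).
Solving J·Δ = −F gives Δ = (0.539, 3.621).
Then the next iterate is (p, q)₁ = (1.039, 0.621).
Re-evaluating at (1.039, 0.621): F = (-1.66370, 0.53550), so ‖F‖₂ = 1.748.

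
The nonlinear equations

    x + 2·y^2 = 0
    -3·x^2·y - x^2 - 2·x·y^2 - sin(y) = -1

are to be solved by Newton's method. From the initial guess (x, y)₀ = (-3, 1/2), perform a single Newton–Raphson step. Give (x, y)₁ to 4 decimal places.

At (-3, 1/2): F = (-2.5000, -20.479426).
Jacobian J = [[1, 4·y], [-6·x·y - 2·x - 2·y^2, -3·x^2 - 4·x·y - cos(y)]].
At the point, J = [[1.0000, 2.0000], [14.5000, -21.877583]] (det J = -50.877583).
Solving J·Δ = −F gives Δ = (1.8801, 0.3100).
Then the next iterate is (x, y)₁ = (-1.1199, 0.8100).

(-1.1199, 0.8100)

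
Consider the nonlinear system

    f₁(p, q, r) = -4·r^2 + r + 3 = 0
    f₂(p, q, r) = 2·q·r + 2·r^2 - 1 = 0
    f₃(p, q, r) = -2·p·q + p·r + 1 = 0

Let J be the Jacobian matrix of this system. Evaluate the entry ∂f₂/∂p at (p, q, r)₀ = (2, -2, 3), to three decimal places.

0.000

∂f₂/∂p = 0.
At (2, -2, 3) this is 0.000.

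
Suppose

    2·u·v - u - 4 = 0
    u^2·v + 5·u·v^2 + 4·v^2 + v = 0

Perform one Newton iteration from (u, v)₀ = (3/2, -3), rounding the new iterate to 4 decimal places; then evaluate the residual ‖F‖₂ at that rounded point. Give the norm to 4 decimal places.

10.4858

At (3/2, -3): F = (-14.5000, 93.7500).
Jacobian J = [[2·v - 1, 2·u], [2·u·v + 5·v^2, u^2 + 10·u·v + 8·v + 1]].
At the point, J = [[-7.0000, 3.0000], [36.0000, -65.7500]] (det J = 352.2500).
Solving J·Δ = −F gives Δ = (-1.9081, 0.3811).
Then the next iterate is (u, v)₁ = (-0.4081, -2.6189).
Re-evaluating at (-0.4081, -2.6189): F = (-1.454354, 10.384433), so ‖F‖₂ = 10.4858.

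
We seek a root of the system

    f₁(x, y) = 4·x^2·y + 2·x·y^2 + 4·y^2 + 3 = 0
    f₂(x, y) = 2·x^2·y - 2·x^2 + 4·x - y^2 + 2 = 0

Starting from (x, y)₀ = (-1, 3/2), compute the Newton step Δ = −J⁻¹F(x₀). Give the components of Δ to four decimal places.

(1.5200, -0.2100)

At (-1, 3/2): F = (13.5000, -3.2500).
Jacobian J = [[8·x·y + 2·y^2, 4·x^2 + 4·x·y + 8·y], [4·x·y - 4·x + 4, 2·x^2 - 2·y]].
At the point, J = [[-7.5000, 10.0000], [2.0000, -1.0000]] (det J = -12.5000).
Solving J·Δ = −F gives Δ = (1.5200, -0.2100).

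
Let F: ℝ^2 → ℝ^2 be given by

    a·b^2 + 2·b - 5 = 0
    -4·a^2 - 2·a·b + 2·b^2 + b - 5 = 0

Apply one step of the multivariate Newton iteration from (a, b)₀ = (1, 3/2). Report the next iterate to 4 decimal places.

At (1, 3/2): F = (0.2500, -6.0000).
Jacobian J = [[b^2, 2·a·b + 2], [-8·a - 2·b, -2·a + 4·b + 1]].
At the point, J = [[2.2500, 5.0000], [-11.0000, 5.0000]] (det J = 66.2500).
Solving J·Δ = −F gives Δ = (-0.4717, 0.1623).
Then the next iterate is (a, b)₁ = (0.5283, 1.6623).

(0.5283, 1.6623)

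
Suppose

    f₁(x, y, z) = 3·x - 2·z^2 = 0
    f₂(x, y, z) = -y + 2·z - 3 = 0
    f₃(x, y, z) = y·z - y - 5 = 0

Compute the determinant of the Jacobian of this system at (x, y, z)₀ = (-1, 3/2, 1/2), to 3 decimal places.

-1.500

J = [[3, 0, -4·z], [0, -1, 2], [0, z - 1, y]].
At the point, J = [[3.000, 0.000, -2.000], [0.000, -1.000, 2.000], [0.000, -0.500, 1.500]].
det J = -1.500.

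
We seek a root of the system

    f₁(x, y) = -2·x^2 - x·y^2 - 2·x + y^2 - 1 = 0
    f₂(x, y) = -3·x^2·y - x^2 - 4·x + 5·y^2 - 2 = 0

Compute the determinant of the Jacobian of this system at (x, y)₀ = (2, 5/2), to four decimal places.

-401.2500

J = [[-4·x - y^2 - 2, -2·x·y + 2·y], [-6·x·y - 2·x - 4, -3·x^2 + 10·y]].
At the point, J = [[-16.2500, -5.0000], [-38.0000, 13.0000]].
det J = -401.2500.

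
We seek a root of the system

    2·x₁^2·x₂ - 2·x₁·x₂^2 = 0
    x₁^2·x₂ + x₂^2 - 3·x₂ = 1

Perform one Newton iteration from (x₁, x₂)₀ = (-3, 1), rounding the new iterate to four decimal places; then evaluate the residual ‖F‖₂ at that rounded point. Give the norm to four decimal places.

2.4658

At (-3, 1): F = (24.0000, 6.0000).
Jacobian J = [[4·x₁·x₂ - 2·x₂^2, 2·x₁^2 - 4·x₁·x₂], [2·x₁·x₂, x₁^2 + 2·x₂ - 3]].
At the point, J = [[-14.0000, 30.0000], [-6.0000, 8.0000]] (det J = 68.0000).
Solving J·Δ = −F gives Δ = (-0.1765, -0.8824).
Then the next iterate is (x₁, x₂)₁ = (-3.1765, 0.1176).
Re-evaluating at (-3.1765, 0.1176): F = (2.461064, -0.152368), so ‖F‖₂ = 2.4658.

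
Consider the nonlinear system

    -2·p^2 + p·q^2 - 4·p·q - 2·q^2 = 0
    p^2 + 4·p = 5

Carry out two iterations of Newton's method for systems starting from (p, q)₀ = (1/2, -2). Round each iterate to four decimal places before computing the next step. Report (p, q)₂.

At (1/2, -2): F = (-2.5000, -2.7500).
Jacobian J = [[-4·p + q^2 - 4·q, 2·p·q - 4·p - 4·q], [2·p + 4, 0]].
At the point, J = [[10.0000, 4.0000], [5.0000, 0.0000]] (det J = -20.0000).
Solving J·Δ = −F gives Δ = (0.5500, -0.7500).
Then the next iterate is (p, q)₁ = (1.0500, -2.7500).
Round to (1.0500, -2.7500) and repeat: F = (2.160625, 0.3025), J = [[14.3625, 1.0250], [6.1000, 0.0000]].
Δ = (-0.0496, -1.4131), so (p, q)₂ = (1.0004, -4.1631).

(1.0004, -4.1631)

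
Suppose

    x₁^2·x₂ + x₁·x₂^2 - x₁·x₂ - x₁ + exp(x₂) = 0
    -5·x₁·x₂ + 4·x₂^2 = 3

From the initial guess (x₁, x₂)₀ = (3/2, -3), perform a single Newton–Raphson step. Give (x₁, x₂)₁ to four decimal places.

(-0.9402, -2.4001)

At (3/2, -3): F = (9.799787, 55.5000).
Jacobian J = [[2·x₁·x₂ + x₂^2 - x₂ - 1, x₁^2 + 2·x₁·x₂ - x₁ + exp(x₂)], [-5·x₂, -5·x₁ + 8·x₂]].
At the point, J = [[2.0000, -8.200213], [15.0000, -31.5000]] (det J = 60.003194).
Solving J·Δ = −F gives Δ = (-2.4402, 0.5999).
Then the next iterate is (x₁, x₂)₁ = (-0.9402, -2.4001).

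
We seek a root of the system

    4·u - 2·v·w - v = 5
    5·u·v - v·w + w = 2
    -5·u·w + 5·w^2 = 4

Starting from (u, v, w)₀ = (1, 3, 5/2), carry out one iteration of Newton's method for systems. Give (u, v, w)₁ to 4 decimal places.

(0.7544, 0.5606, 1.6090)

At (1, 3, 5/2): F = (-19.0000, 8.0000, 14.7500).
Jacobian J = [[4, -2·w - 1, -2·v], [5·v, 5·u - w, -v + 1], [-5·w, 0, -5·u + 10·w]].
At the point, J = [[4.0000, -6.0000, -6.0000], [15.0000, 2.5000, -2.0000], [-12.5000, 0.0000, 20.0000]] (det J = 1662.5000).
Solving J·Δ = −F gives Δ = (-0.2456, -2.4394, -0.8910).
Then the next iterate is (u, v, w)₁ = (0.7544, 0.5606, 1.6090).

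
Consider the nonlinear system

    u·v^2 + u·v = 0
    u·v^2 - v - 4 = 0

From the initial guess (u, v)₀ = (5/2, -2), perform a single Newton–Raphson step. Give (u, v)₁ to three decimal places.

At (5/2, -2): F = (5.000, 8.000).
Jacobian J = [[v^2 + v, 2·u·v + u], [v^2, 2·u·v - 1]].
At the point, J = [[2.000, -7.500], [4.000, -11.000]] (det J = 8.000).
Solving J·Δ = −F gives Δ = (-0.625, 0.500).
Then the next iterate is (u, v)₁ = (1.875, -1.500).

(1.875, -1.500)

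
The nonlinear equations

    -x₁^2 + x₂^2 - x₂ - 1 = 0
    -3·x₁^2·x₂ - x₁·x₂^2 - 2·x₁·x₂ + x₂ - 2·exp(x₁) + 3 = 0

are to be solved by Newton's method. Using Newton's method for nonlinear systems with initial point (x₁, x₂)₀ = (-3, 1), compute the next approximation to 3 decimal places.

At (-3, 1): F = (-10.000, -14.09957).
Jacobian J = [[-2·x₁, 2·x₂ - 1], [-6·x₁·x₂ - x₂^2 - 2·x₂ - 2·exp(x₁), -3·x₁^2 - 2·x₁·x₂ - 2·x₁ + 1]].
At the point, J = [[6.000, 1.000], [14.90043, -14.000]] (det J = -98.90043).
Solving J·Δ = −F gives Δ = (1.558, 0.651).
Then the next iterate is (x₁, x₂)₁ = (-1.442, 1.651).

(-1.442, 1.651)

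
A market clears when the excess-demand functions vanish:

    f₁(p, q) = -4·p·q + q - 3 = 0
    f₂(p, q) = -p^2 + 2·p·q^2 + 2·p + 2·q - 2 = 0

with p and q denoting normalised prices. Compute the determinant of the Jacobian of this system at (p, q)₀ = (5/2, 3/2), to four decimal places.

J = [[-4·q, -4·p + 1], [-2·p + 2·q^2 + 2, 4·p·q + 2]].
At the point, J = [[-6.0000, -9.0000], [1.5000, 17.0000]].
det J = -88.5000.

-88.5000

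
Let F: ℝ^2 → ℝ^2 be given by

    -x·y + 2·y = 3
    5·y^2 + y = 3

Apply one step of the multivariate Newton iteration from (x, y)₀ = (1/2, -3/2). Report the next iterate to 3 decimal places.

At (1/2, -3/2): F = (-5.250, 6.750).
Jacobian J = [[-y, -x + 2], [0, 10·y + 1]].
At the point, J = [[1.500, 1.500], [0.000, -14.000]] (det J = -21.000).
Solving J·Δ = −F gives Δ = (3.018, 0.482).
Then the next iterate is (x, y)₁ = (3.518, -1.018).

(3.518, -1.018)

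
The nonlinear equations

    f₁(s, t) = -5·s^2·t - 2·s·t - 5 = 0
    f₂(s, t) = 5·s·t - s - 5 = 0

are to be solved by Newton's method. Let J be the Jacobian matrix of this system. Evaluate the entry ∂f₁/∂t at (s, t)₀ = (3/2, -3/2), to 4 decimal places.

∂f₁/∂t = -5·s^2 - 2·s.
At (3/2, -3/2) this is -14.2500.

-14.2500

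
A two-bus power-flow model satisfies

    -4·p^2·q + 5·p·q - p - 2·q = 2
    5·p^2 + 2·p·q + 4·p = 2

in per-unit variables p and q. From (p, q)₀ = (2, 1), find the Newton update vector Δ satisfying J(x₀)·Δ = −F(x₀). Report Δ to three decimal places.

At (2, 1): F = (-12.000, 30.000).
Jacobian J = [[-8·p·q + 5·q - 1, -4·p^2 + 5·p - 2], [10·p + 2·q + 4, 2·p]].
At the point, J = [[-12.000, -8.000], [26.000, 4.000]] (det J = 160.000).
Solving J·Δ = −F gives Δ = (-1.200, 0.300).

(-1.200, 0.300)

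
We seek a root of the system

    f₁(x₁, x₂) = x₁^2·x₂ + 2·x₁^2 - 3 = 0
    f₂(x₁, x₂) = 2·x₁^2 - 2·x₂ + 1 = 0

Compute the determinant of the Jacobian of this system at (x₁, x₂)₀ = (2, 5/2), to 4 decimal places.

J = [[2·x₁·x₂ + 4·x₁, x₁^2], [4·x₁, -2]].
At the point, J = [[18.0000, 4.0000], [8.0000, -2.0000]].
det J = -68.0000.

-68.0000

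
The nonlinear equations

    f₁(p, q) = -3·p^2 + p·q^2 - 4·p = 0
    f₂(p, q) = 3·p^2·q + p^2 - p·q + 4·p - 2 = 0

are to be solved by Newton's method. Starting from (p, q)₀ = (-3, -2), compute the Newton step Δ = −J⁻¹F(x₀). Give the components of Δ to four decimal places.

(0.2778, 1.8333)

At (-3, -2): F = (-27.0000, -65.0000).
Jacobian J = [[-6·p + q^2 - 4, 2·p·q], [6·p·q + 2·p - q + 4, 3·p^2 - p]].
At the point, J = [[18.0000, 12.0000], [36.0000, 30.0000]] (det J = 108.0000).
Solving J·Δ = −F gives Δ = (0.2778, 1.8333).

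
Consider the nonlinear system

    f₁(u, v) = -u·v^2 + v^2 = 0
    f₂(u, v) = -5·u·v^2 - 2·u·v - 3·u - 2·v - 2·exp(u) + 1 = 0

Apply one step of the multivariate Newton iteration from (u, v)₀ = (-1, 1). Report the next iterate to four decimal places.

(-0.6037, 0.5991)

At (-1, 1): F = (2.0000, 8.264241).
Jacobian J = [[-v^2, -2·u·v + 2·v], [-5·v^2 - 2·v - 2·exp(u) - 3, -10·u·v - 2·u - 2]].
At the point, J = [[-1.0000, 4.0000], [-10.735759, 10.0000]] (det J = 32.943036).
Solving J·Δ = −F gives Δ = (0.3963, -0.4009).
Then the next iterate is (u, v)₁ = (-0.6037, 0.5991).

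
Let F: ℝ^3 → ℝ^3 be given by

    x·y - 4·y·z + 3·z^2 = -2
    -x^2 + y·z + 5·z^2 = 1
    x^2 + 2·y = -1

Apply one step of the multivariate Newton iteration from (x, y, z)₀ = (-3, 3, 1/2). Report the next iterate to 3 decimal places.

(1.237, 7.711, -2.066)

At (-3, 3, 1/2): F = (-12.250, -7.250, 16.000).
Jacobian J = [[y, x - 4·z, -4·y + 6·z], [-2·x, z, y + 10·z], [2·x, 2, 0]].
At the point, J = [[3.000, -5.000, -9.000], [6.000, 0.500, 8.000], [-6.000, 2.000, 0.000]] (det J = 57.000).
Solving J·Δ = −F gives Δ = (4.237, 4.711, -2.566).
Then the next iterate is (x, y, z)₁ = (1.237, 7.711, -2.066).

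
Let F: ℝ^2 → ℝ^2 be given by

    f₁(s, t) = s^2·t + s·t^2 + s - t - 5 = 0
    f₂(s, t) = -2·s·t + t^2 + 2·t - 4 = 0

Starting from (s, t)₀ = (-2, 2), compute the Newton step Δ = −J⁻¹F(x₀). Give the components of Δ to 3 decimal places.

At (-2, 2): F = (-9.000, 12.000).
Jacobian J = [[2·s·t + t^2 + 1, s^2 + 2·s·t - 1], [-2·t, -2·s + 2·t + 2]].
At the point, J = [[-3.000, -5.000], [-4.000, 10.000]] (det J = -50.000).
Solving J·Δ = −F gives Δ = (-0.600, -1.440).

(-0.600, -1.440)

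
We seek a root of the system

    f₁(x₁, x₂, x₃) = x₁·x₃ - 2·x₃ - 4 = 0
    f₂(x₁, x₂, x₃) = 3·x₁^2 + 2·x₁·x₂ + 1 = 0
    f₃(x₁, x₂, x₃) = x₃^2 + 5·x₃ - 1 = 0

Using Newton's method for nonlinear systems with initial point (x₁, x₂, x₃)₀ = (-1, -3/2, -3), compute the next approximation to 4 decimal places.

At (-1, -3/2, -3): F = (5.0000, 7.0000, -7.0000).
Jacobian J = [[x₃, 0, x₁ - 2], [6·x₁ + 2·x₂, 2·x₁, 0], [0, 0, 2·x₃ + 5]].
At the point, J = [[-3.0000, 0.0000, -3.0000], [-9.0000, -2.0000, 0.0000], [0.0000, 0.0000, -1.0000]] (det J = -6.0000).
Solving J·Δ = −F gives Δ = (8.6667, -35.5000, -7.0000).
Then the next iterate is (x₁, x₂, x₃)₁ = (7.6667, -37.0000, -10.0000).

(7.6667, -37.0000, -10.0000)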